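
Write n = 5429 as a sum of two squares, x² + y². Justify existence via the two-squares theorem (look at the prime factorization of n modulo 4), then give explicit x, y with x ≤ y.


Step 1: Factor n = 5429 = 61 · 89.
Step 2: Check the mod-4 condition on each prime factor: 61 ≡ 1 (mod 4), exponent 1; 89 ≡ 1 (mod 4), exponent 1.
All primes ≡ 3 (mod 4) appear to even exponent (or don't appear), so by the two-squares theorem n IS expressible as a sum of two squares.
Step 3: Build a representation. Here n = 61 · 89 is a product of primes ≡ 1 (mod 4). Each prime p ≡ 1 (mod 4) is itself a sum of two squares; find a² by testing p − a² for a perfect square:
  61: 61 − 1² = 60, 61 − 2² = 57, 61 − 3² = 52, 61 − 4² = 45, 61 − 5² = 36 = 6² ⇒ 61 = 5² + 6².
  89: 89 − 1² = 88, 89 − 2² = 85, 89 − 3² = 80, 89 − 4² = 73, 89 − 5² = 64 = 8² ⇒ 89 = 5² + 8².
  Combine using the Brahmagupta–Fibonacci identity (a² + b²)(c² + d²) = (ac − bd)² + (ad + bc)² = (ac + bd)² + (ad − bc)²:
  61 · 89 = 5429: from (5² + 6²)(5² + 8²), take (5·5 − 6·8, 5·8 + 6·5) = (25 − 48, 40 + 30) = (-23, 70); dropping signs (only squares matter) gives (23, 70); check 23² + 70² = 529 + 4900 = 5429 ✓.
Step 4: Order so x ≤ y and verify: 23² + 70² = 529 + 4900 = 5429 = n. ✓

n = 5429 = 23² + 70² (one valid representation with x ≤ y).


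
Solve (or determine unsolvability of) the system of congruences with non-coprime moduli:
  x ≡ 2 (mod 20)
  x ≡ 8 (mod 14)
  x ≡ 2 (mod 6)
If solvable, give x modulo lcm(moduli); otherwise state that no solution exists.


Moduli 20, 14, 6 are not pairwise coprime, so CRT works modulo lcm(m_i) when all pairwise compatibility conditions hold.
Pairwise compatibility: gcd(m_i, m_j) must divide a_i - a_j for every pair.
Merge one congruence at a time:
  Start: x ≡ 2 (mod 20).
  Combine with x ≡ 8 (mod 14): gcd(20, 14) = 2; 8 - 2 = 6, which IS divisible by 2, so compatible.
    Write x = 2 + 20·t and substitute into x ≡ 8 (mod 14): 20·t ≡ 8 − 2 = 6 (mod 14).
    Divide the congruence (and modulus) by g = 2: 10·t ≡ 3 (mod 7).
    Reduce coefficients mod 7: 3·t ≡ 3 (mod 7).
    The inverse of 3 mod 7 is 5 (since 3·5 = 15 = 2·7 + 1), so t ≡ 5·3 = 15 ≡ 1 (mod 7).
    Then x = 2 + 20·1 = 22, valid modulo lcm(20, 14) = 140: x ≡ 22 (mod 140).
  Combine with x ≡ 2 (mod 6): gcd(140, 6) = 2; 2 - 22 = -20, which IS divisible by 2, so compatible.
    Write x = 22 + 140·t and substitute into x ≡ 2 (mod 6): 140·t ≡ 2 − 22 = -20 (mod 6).
    Divide the congruence (and modulus) by g = 2: 70·t ≡ -10 (mod 3).
    Reduce coefficients mod 3: 1·t ≡ 2 (mod 3).
    So t ≡ 2 (mod 3).
    Then x = 22 + 140·2 = 302, valid modulo lcm(140, 6) = 420: x ≡ 302 (mod 420).
Verify: 302 mod 20 = 2, 302 mod 14 = 8, 302 mod 6 = 2.

x ≡ 302 (mod 420).


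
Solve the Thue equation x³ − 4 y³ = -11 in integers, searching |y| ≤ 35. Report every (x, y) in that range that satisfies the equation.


The equation is x³ - 4y³ = -11. For fixed y, x³ = 4·y³ − 11, so a solution requires the RHS to be a perfect cube.
Strategy: iterate y from -35 to 35, compute RHS = 4·y³ − 11, and check whether it is a (positive or negative) perfect cube.
Check small values of y:
  y = 0: RHS = -11 is not a perfect cube.
  y = 1: RHS = -7 is not a perfect cube.
  y = -1: RHS = -15 is not a perfect cube.
  y = 2: RHS = 21 is not a perfect cube.
  y = -2: RHS = -43 is not a perfect cube.
  y = 3: RHS = 97 is not a perfect cube.
  y = -3: RHS = -119 is not a perfect cube.
Continuing the search up to |y| = 35 finds no solutions either.
No (x, y) in the scanned range satisfies the equation.

No integer solutions with |y| ≤ 35.


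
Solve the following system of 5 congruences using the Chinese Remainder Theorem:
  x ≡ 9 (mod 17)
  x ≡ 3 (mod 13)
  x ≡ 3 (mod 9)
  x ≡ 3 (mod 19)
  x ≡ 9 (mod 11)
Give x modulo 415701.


Product of moduli M = 17 · 13 · 9 · 19 · 11 = 415701.
Merge one congruence at a time:
  Start: x ≡ 9 (mod 17).
  Combine with x ≡ 3 (mod 13); new modulus lcm = 221.
    Write x = 9 + 17·t and substitute into x ≡ 3 (mod 13): 17·t ≡ 3 − 9 = -6 (mod 13).
    Reduce coefficients mod 13: 4·t ≡ 7 (mod 13).
    The inverse of 4 mod 13 is 10 (since 4·10 = 40 = 3·13 + 1), so t ≡ 10·7 = 70 ≡ 5 (mod 13).
    Then x = 9 + 17·5 = 94, valid modulo lcm(17, 13) = 221: x ≡ 94 (mod 221).
  Combine with x ≡ 3 (mod 9); new modulus lcm = 1989.
    Write x = 94 + 221·t and substitute into x ≡ 3 (mod 9): 221·t ≡ 3 − 94 = -91 (mod 9).
    Reduce coefficients mod 9: 5·t ≡ 8 (mod 9).
    The inverse of 5 mod 9 is 2 (since 5·2 = 10 = 1·9 + 1), so t ≡ 2·8 = 16 ≡ 7 (mod 9).
    Then x = 94 + 221·7 = 1641, valid modulo lcm(221, 9) = 1989: x ≡ 1641 (mod 1989).
  Combine with x ≡ 3 (mod 19); new modulus lcm = 37791.
    Write x = 1641 + 1989·t and substitute into x ≡ 3 (mod 19): 1989·t ≡ 3 − 1641 = -1638 (mod 19).
    Reduce coefficients mod 19: 13·t ≡ 15 (mod 19).
    The inverse of 13 mod 19 is 3 (since 13·3 = 39 = 2·19 + 1), so t ≡ 3·15 = 45 ≡ 7 (mod 19).
    Then x = 1641 + 1989·7 = 15564, valid modulo lcm(1989, 19) = 37791: x ≡ 15564 (mod 37791).
  Combine with x ≡ 9 (mod 11); new modulus lcm = 415701.
    Write x = 15564 + 37791·t and substitute into x ≡ 9 (mod 11): 37791·t ≡ 9 − 15564 = -15555 (mod 11).
    Reduce coefficients mod 11: 6·t ≡ 10 (mod 11).
    The inverse of 6 mod 11 is 2 (since 6·2 = 12 = 1·11 + 1), so t ≡ 2·10 = 20 ≡ 9 (mod 11).
    Then x = 15564 + 37791·9 = 355683, valid modulo lcm(37791, 11) = 415701: x ≡ 355683 (mod 415701).
Verify against each original: 355683 mod 17 = 9, 355683 mod 13 = 3, 355683 mod 9 = 3, 355683 mod 19 = 3, 355683 mod 11 = 9.

x ≡ 355683 (mod 415701).


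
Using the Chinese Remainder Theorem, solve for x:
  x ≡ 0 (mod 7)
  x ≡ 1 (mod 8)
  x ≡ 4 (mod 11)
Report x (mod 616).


Moduli 7, 8, 11 are pairwise coprime; by CRT there is a unique solution modulo M = 7 · 8 · 11 = 616.
Solve pairwise, accumulating the modulus:
  Start with x ≡ 0 (mod 7).
  Combine with x ≡ 1 (mod 8): since gcd(7, 8) = 1, we get a unique residue mod 56.
    Write x = 0 + 7·t and substitute into x ≡ 1 (mod 8): 7·t ≡ 1 − 0 = 1 (mod 8).
    The inverse of 7 mod 8 is 7 (since 7·7 = 49 = 6·8 + 1), so t ≡ 7·1 = 7 ≡ 7 (mod 8).
    Then x = 0 + 7·7 = 49, valid modulo lcm(7, 8) = 56: x ≡ 49 (mod 56).
  Combine with x ≡ 4 (mod 11): since gcd(56, 11) = 1, we get a unique residue mod 616.
    Write x = 49 + 56·t and substitute into x ≡ 4 (mod 11): 56·t ≡ 4 − 49 = -45 (mod 11).
    Reduce coefficients mod 11: 1·t ≡ 10 (mod 11).
    So t ≡ 10 (mod 11).
    Then x = 49 + 56·10 = 609, valid modulo lcm(56, 11) = 616: x ≡ 609 (mod 616).
Verify: 609 mod 7 = 0 ✓, 609 mod 8 = 1 ✓, 609 mod 11 = 4 ✓.

x ≡ 609 (mod 616).


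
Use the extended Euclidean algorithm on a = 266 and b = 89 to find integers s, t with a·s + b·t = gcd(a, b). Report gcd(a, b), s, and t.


Euclidean algorithm on (266, 89) — divide until remainder is 0:
  266 = 2 · 89 + 88
  89 = 1 · 88 + 1
  88 = 88 · 1 + 0
gcd(266, 89) = 1.
Track Bezout coefficients alongside the remainders: start with r₀ = 266 = a·1 + b·0 (s = 1, t = 0) and r₁ = 89 = a·0 + b·1 (s = 0, t = 1); each new remainder r_{k+1} = r_{k-1} − q_k·r_k inherits s_{k+1} = s_{k-1} − q_k·s_k, t_{k+1} = t_{k-1} − q_k·t_k, so r_k = a·s_k + b·t_k at every step:
  q = 2: r = 88, s = 1 − 2·0 = 1, t = 0 − 2·1 = -2  (check: 266·1 + 89·(-2) = 88)
  q = 1: r = 1, s = 0 − 1·1 = -1, t = 1 − 1·(-2) = 3  (check: 266·(-1) + 89·3 = 1)
The row with r = 1 (the gcd) gives the Bezout coefficients s = -1, t = 3.
Result: 266 · (-1) + 89 · (3) = 1.

gcd(266, 89) = 1; s = -1, t = 3 (check: 266·(-1) + 89·3 = 1).


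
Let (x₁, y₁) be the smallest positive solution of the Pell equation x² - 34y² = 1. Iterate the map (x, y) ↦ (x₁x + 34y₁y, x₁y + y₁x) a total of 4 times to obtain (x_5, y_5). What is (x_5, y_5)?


Step 1: Find the fundamental solution (x₁, y₁) of x² - 34y² = 1.
  Expand √34 as a continued fraction. a₀ = ⌊√34⌋ = 5; iterate m_{k+1} = d_k·a_k − m_k, d_{k+1} = (34 − m_{k+1}²)/d_k, a_{k+1} = ⌊(a₀ + m_{k+1})/d_{k+1}⌋ (starting m₀ = 0, d₀ = 1), with convergents p_k = a_k·p_{k-1} + p_{k-2}, q_k = a_k·q_{k-1} + q_{k-2} (p₋₁ = 1, q₋₁ = 0):
  k = 0: a₀ = 5; p₀/q₀ = 5/1; p₀² − 34·q₀² = 25 − 34 = -9.
  k = 1: m = 5, d = 9, a = ⌊(5 + 5)/9⌋ = 1; p/q = (1·5 + 1)/(1·1 + 0) = 6/1; p² − 34·q² = 36 − 34 = 2.
  k = 2: m = 4, d = 2, a = ⌊(5 + 4)/2⌋ = 4; p/q = (4·6 + 5)/(4·1 + 1) = 29/5; p² − 34·q² = 841 − 850 = -9.
  k = 3: m = 4, d = 9, a = ⌊(5 + 4)/9⌋ = 1; p/q = (1·29 + 6)/(1·5 + 1) = 35/6; p² − 34·q² = 1225 − 1224 = 1.
  The first convergent with p² − 34·q² = 1 gives the fundamental solution (x₁, y₁) = (35, 6).
Step 2: Apply the recurrence (x_{n+1}, y_{n+1}) = (x₁x_n + 34y₁y_n, x₁y_n + y₁x_n) repeatedly.
  From (x_1, y_1) = (35, 6): x_2 = 35·35 + 34·6·6 = 2449; y_2 = 35·6 + 6·35 = 420.
  From (x_2, y_2) = (2449, 420): x_3 = 35·2449 + 34·6·420 = 171395; y_3 = 35·420 + 6·2449 = 29394.
  From (x_3, y_3) = (171395, 29394): x_4 = 35·171395 + 34·6·29394 = 11995201; y_4 = 35·29394 + 6·171395 = 2057160.
  From (x_4, y_4) = (11995201, 2057160): x_5 = 35·11995201 + 34·6·2057160 = 839492675; y_5 = 35·2057160 + 6·11995201 = 143971806.
Step 3: Verify x_5² - 34·y_5² = 704747951378655625 - 704747951378655624 = 1 (should be 1). ✓

(x_1, y_1) = (35, 6); (x_5, y_5) = (839492675, 143971806).


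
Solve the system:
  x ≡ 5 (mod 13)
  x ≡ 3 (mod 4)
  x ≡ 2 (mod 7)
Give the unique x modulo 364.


Moduli 13, 4, 7 are pairwise coprime; by CRT there is a unique solution modulo M = 13 · 4 · 7 = 364.
Solve pairwise, accumulating the modulus:
  Start with x ≡ 5 (mod 13).
  Combine with x ≡ 3 (mod 4): since gcd(13, 4) = 1, we get a unique residue mod 52.
    Write x = 5 + 13·t and substitute into x ≡ 3 (mod 4): 13·t ≡ 3 − 5 = -2 (mod 4).
    Reduce coefficients mod 4: 1·t ≡ 2 (mod 4).
    So t ≡ 2 (mod 4).
    Then x = 5 + 13·2 = 31, valid modulo lcm(13, 4) = 52: x ≡ 31 (mod 52).
  Combine with x ≡ 2 (mod 7): since gcd(52, 7) = 1, we get a unique residue mod 364.
    Write x = 31 + 52·t and substitute into x ≡ 2 (mod 7): 52·t ≡ 2 − 31 = -29 (mod 7).
    Reduce coefficients mod 7: 3·t ≡ 6 (mod 7).
    The inverse of 3 mod 7 is 5 (since 3·5 = 15 = 2·7 + 1), so t ≡ 5·6 = 30 ≡ 2 (mod 7).
    Then x = 31 + 52·2 = 135, valid modulo lcm(52, 7) = 364: x ≡ 135 (mod 364).
Verify: 135 mod 13 = 5 ✓, 135 mod 4 = 3 ✓, 135 mod 7 = 2 ✓.

x ≡ 135 (mod 364).


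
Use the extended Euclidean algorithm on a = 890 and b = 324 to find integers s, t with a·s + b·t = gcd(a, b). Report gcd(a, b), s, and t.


Euclidean algorithm on (890, 324) — divide until remainder is 0:
  890 = 2 · 324 + 242
  324 = 1 · 242 + 82
  242 = 2 · 82 + 78
  82 = 1 · 78 + 4
  78 = 19 · 4 + 2
  4 = 2 · 2 + 0
gcd(890, 324) = 2.
Track Bezout coefficients alongside the remainders: start with r₀ = 890 = a·1 + b·0 (s = 1, t = 0) and r₁ = 324 = a·0 + b·1 (s = 0, t = 1); each new remainder r_{k+1} = r_{k-1} − q_k·r_k inherits s_{k+1} = s_{k-1} − q_k·s_k, t_{k+1} = t_{k-1} − q_k·t_k, so r_k = a·s_k + b·t_k at every step:
  q = 2: r = 242, s = 1 − 2·0 = 1, t = 0 − 2·1 = -2  (check: 890·1 + 324·(-2) = 242)
  q = 1: r = 82, s = 0 − 1·1 = -1, t = 1 − 1·(-2) = 3  (check: 890·(-1) + 324·3 = 82)
  q = 2: r = 78, s = 1 − 2·(-1) = 3, t = -2 − 2·3 = -8  (check: 890·3 + 324·(-8) = 78)
  q = 1: r = 4, s = -1 − 1·3 = -4, t = 3 − 1·(-8) = 11  (check: 890·(-4) + 324·11 = 4)
  q = 19: r = 2, s = 3 − 19·(-4) = 79, t = -8 − 19·11 = -217  (check: 890·79 + 324·(-217) = 2)
The row with r = 2 (the gcd) gives the Bezout coefficients s = 79, t = -217.
Result: 890 · (79) + 324 · (-217) = 2.

gcd(890, 324) = 2; s = 79, t = -217 (check: 890·79 + 324·(-217) = 2).


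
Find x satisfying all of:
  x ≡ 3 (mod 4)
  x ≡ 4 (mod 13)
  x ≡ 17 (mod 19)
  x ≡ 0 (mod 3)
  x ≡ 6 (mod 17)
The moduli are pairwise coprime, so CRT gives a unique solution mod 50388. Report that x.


Product of moduli M = 4 · 13 · 19 · 3 · 17 = 50388.
Merge one congruence at a time:
  Start: x ≡ 3 (mod 4).
  Combine with x ≡ 4 (mod 13); new modulus lcm = 52.
    Write x = 3 + 4·t and substitute into x ≡ 4 (mod 13): 4·t ≡ 4 − 3 = 1 (mod 13).
    The inverse of 4 mod 13 is 10 (since 4·10 = 40 = 3·13 + 1), so t ≡ 10·1 = 10 ≡ 10 (mod 13).
    Then x = 3 + 4·10 = 43, valid modulo lcm(4, 13) = 52: x ≡ 43 (mod 52).
  Combine with x ≡ 17 (mod 19); new modulus lcm = 988.
    Write x = 43 + 52·t and substitute into x ≡ 17 (mod 19): 52·t ≡ 17 − 43 = -26 (mod 19).
    Reduce coefficients mod 19: 14·t ≡ 12 (mod 19).
    The inverse of 14 mod 19 is 15 (since 14·15 = 210 = 11·19 + 1), so t ≡ 15·12 = 180 ≡ 9 (mod 19).
    Then x = 43 + 52·9 = 511, valid modulo lcm(52, 19) = 988: x ≡ 511 (mod 988).
  Combine with x ≡ 0 (mod 3); new modulus lcm = 2964.
    Write x = 511 + 988·t and substitute into x ≡ 0 (mod 3): 988·t ≡ 0 − 511 = -511 (mod 3).
    Reduce coefficients mod 3: 1·t ≡ 2 (mod 3).
    So t ≡ 2 (mod 3).
    Then x = 511 + 988·2 = 2487, valid modulo lcm(988, 3) = 2964: x ≡ 2487 (mod 2964).
  Combine with x ≡ 6 (mod 17); new modulus lcm = 50388.
    Write x = 2487 + 2964·t and substitute into x ≡ 6 (mod 17): 2964·t ≡ 6 − 2487 = -2481 (mod 17).
    Reduce coefficients mod 17: 6·t ≡ 1 (mod 17).
    The inverse of 6 mod 17 is 3 (since 6·3 = 18 = 1·17 + 1), so t ≡ 3·1 = 3 ≡ 3 (mod 17).
    Then x = 2487 + 2964·3 = 11379, valid modulo lcm(2964, 17) = 50388: x ≡ 11379 (mod 50388).
Verify against each original: 11379 mod 4 = 3, 11379 mod 13 = 4, 11379 mod 19 = 17, 11379 mod 3 = 0, 11379 mod 17 = 6.

x ≡ 11379 (mod 50388).


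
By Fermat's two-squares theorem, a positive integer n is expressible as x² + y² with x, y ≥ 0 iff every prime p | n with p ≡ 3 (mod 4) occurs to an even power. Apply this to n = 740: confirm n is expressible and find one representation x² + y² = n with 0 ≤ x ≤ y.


Step 1: Factor n = 740 = 2^2 · 5 · 37.
Step 2: Check the mod-4 condition on each prime factor: 2 = 2 (special); 5 ≡ 1 (mod 4), exponent 1; 37 ≡ 1 (mod 4), exponent 1.
All primes ≡ 3 (mod 4) appear to even exponent (or don't appear), so by the two-squares theorem n IS expressible as a sum of two squares.
Step 3: Build a representation. Group n = k² · m with k = 2 and m = 5 · 37 = 185 (a product of primes ≡ 1 (mod 4)); a representation of m scales to one of n via (k·x)² + (k·y)² = k²(x² + y²). Each prime p ≡ 1 (mod 4) is itself a sum of two squares; find a² by testing p − a² for a perfect square:
  5: 5 − 1² = 4 = 2² ⇒ 5 = 1² + 2².
  37: 37 − 1² = 36 = 6² ⇒ 37 = 1² + 6².
  Combine using the Brahmagupta–Fibonacci identity (a² + b²)(c² + d²) = (ac − bd)² + (ad + bc)² = (ac + bd)² + (ad − bc)²:
  5 · 37 = 185: from (1² + 2²)(1² + 6²), take (1·1 − 2·6, 1·6 + 2·1) = (1 − 12, 6 + 2) = (-11, 8); dropping signs (only squares matter) gives (11, 8); check 11² + 8² = 121 + 64 = 185 ✓.
  Scale by k = 2: (2·11, 2·8) = (22, 16).
Step 4: Order so x ≤ y and verify: 16² + 22² = 256 + 484 = 740 = n. ✓

n = 740 = 16² + 22² (one valid representation with x ≤ y).


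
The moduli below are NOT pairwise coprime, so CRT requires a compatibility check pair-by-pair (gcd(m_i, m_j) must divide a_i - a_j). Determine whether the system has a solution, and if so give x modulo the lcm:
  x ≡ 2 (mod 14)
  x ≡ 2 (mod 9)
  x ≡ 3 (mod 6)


Moduli 14, 9, 6 are not pairwise coprime, so CRT works modulo lcm(m_i) when all pairwise compatibility conditions hold.
Pairwise compatibility: gcd(m_i, m_j) must divide a_i - a_j for every pair.
Merge one congruence at a time:
  Start: x ≡ 2 (mod 14).
  Combine with x ≡ 2 (mod 9): gcd(14, 9) = 1; 2 - 2 = 0, which IS divisible by 1, so compatible.
    Write x = 2 + 14·t and substitute into x ≡ 2 (mod 9): 14·t ≡ 2 − 2 = 0 (mod 9).
    Reduce coefficients mod 9: 5·t ≡ 0 (mod 9).
    The inverse of 5 mod 9 is 2 (since 5·2 = 10 = 1·9 + 1), so t ≡ 2·0 = 0 ≡ 0 (mod 9).
    Then x = 2 + 14·0 = 2, valid modulo lcm(14, 9) = 126: x ≡ 2 (mod 126).
  Combine with x ≡ 3 (mod 6): gcd(126, 6) = 6, and 3 - 2 = 1 is NOT divisible by 6.
    ⇒ system is inconsistent (no integer solution).

No solution (the system is inconsistent).


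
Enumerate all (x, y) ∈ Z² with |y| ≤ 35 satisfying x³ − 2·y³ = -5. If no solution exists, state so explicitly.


The equation is x³ - 2y³ = -5. For fixed y, x³ = 2·y³ − 5, so a solution requires the RHS to be a perfect cube.
Strategy: iterate y from -35 to 35, compute RHS = 2·y³ − 5, and check whether it is a (positive or negative) perfect cube.
Check small values of y:
  y = 0: RHS = -5 is not a perfect cube.
  y = 1: RHS = -3 is not a perfect cube.
  y = -1: RHS = -7 is not a perfect cube.
  y = 2: RHS = 11 is not a perfect cube.
  y = -2: RHS = -21 is not a perfect cube.
  y = 3: RHS = 49 is not a perfect cube.
  y = -3: RHS = -59 is not a perfect cube.
Continuing the search up to |y| = 35 finds no solutions either.
No (x, y) in the scanned range satisfies the equation.

No integer solutions with |y| ≤ 35.


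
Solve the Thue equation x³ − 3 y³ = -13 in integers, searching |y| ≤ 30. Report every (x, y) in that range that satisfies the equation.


The equation is x³ - 3y³ = -13. For fixed y, x³ = 3·y³ − 13, so a solution requires the RHS to be a perfect cube.
Strategy: iterate y from -30 to 30, compute RHS = 3·y³ − 13, and check whether it is a (positive or negative) perfect cube.
Check small values of y:
  y = 0: RHS = -13 is not a perfect cube.
  y = 1: RHS = -10 is not a perfect cube.
  y = -1: RHS = -16 is not a perfect cube.
  y = 2: RHS = 11 is not a perfect cube.
  y = -2: RHS = -37 is not a perfect cube.
  y = 3: RHS = 68 is not a perfect cube.
  y = -3: RHS = -94 is not a perfect cube.
Continuing the search up to |y| = 30 finds no solutions either.
No (x, y) in the scanned range satisfies the equation.

No integer solutions with |y| ≤ 30.


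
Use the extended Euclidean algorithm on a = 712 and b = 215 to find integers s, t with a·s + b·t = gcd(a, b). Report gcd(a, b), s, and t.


Euclidean algorithm on (712, 215) — divide until remainder is 0:
  712 = 3 · 215 + 67
  215 = 3 · 67 + 14
  67 = 4 · 14 + 11
  14 = 1 · 11 + 3
  11 = 3 · 3 + 2
  3 = 1 · 2 + 1
  2 = 2 · 1 + 0
gcd(712, 215) = 1.
Track Bezout coefficients alongside the remainders: start with r₀ = 712 = a·1 + b·0 (s = 1, t = 0) and r₁ = 215 = a·0 + b·1 (s = 0, t = 1); each new remainder r_{k+1} = r_{k-1} − q_k·r_k inherits s_{k+1} = s_{k-1} − q_k·s_k, t_{k+1} = t_{k-1} − q_k·t_k, so r_k = a·s_k + b·t_k at every step:
  q = 3: r = 67, s = 1 − 3·0 = 1, t = 0 − 3·1 = -3  (check: 712·1 + 215·(-3) = 67)
  q = 3: r = 14, s = 0 − 3·1 = -3, t = 1 − 3·(-3) = 10  (check: 712·(-3) + 215·10 = 14)
  q = 4: r = 11, s = 1 − 4·(-3) = 13, t = -3 − 4·10 = -43  (check: 712·13 + 215·(-43) = 11)
  q = 1: r = 3, s = -3 − 1·13 = -16, t = 10 − 1·(-43) = 53  (check: 712·(-16) + 215·53 = 3)
  q = 3: r = 2, s = 13 − 3·(-16) = 61, t = -43 − 3·53 = -202  (check: 712·61 + 215·(-202) = 2)
  q = 1: r = 1, s = -16 − 1·61 = -77, t = 53 − 1·(-202) = 255  (check: 712·(-77) + 215·255 = 1)
The row with r = 1 (the gcd) gives the Bezout coefficients s = -77, t = 255.
Result: 712 · (-77) + 215 · (255) = 1.

gcd(712, 215) = 1; s = -77, t = 255 (check: 712·(-77) + 215·255 = 1).


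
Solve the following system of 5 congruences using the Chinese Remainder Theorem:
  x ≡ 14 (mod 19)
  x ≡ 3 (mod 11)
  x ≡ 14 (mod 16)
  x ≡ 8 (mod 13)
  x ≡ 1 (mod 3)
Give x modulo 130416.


Product of moduli M = 19 · 11 · 16 · 13 · 3 = 130416.
Merge one congruence at a time:
  Start: x ≡ 14 (mod 19).
  Combine with x ≡ 3 (mod 11); new modulus lcm = 209.
    Write x = 14 + 19·t and substitute into x ≡ 3 (mod 11): 19·t ≡ 3 − 14 = -11 (mod 11).
    Reduce coefficients mod 11: 8·t ≡ 0 (mod 11).
    The inverse of 8 mod 11 is 7 (since 8·7 = 56 = 5·11 + 1), so t ≡ 7·0 = 0 ≡ 0 (mod 11).
    Then x = 14 + 19·0 = 14, valid modulo lcm(19, 11) = 209: x ≡ 14 (mod 209).
  Combine with x ≡ 14 (mod 16); new modulus lcm = 3344.
    Write x = 14 + 209·t and substitute into x ≡ 14 (mod 16): 209·t ≡ 14 − 14 = 0 (mod 16).
    Reduce coefficients mod 16: 1·t ≡ 0 (mod 16).
    So t ≡ 0 (mod 16).
    Then x = 14 + 209·0 = 14, valid modulo lcm(209, 16) = 3344: x ≡ 14 (mod 3344).
  Combine with x ≡ 8 (mod 13); new modulus lcm = 43472.
    Write x = 14 + 3344·t and substitute into x ≡ 8 (mod 13): 3344·t ≡ 8 − 14 = -6 (mod 13).
    Reduce coefficients mod 13: 3·t ≡ 7 (mod 13).
    The inverse of 3 mod 13 is 9 (since 3·9 = 27 = 2·13 + 1), so t ≡ 9·7 = 63 ≡ 11 (mod 13).
    Then x = 14 + 3344·11 = 36798, valid modulo lcm(3344, 13) = 43472: x ≡ 36798 (mod 43472).
  Combine with x ≡ 1 (mod 3); new modulus lcm = 130416.
    Write x = 36798 + 43472·t and substitute into x ≡ 1 (mod 3): 43472·t ≡ 1 − 36798 = -36797 (mod 3).
    Reduce coefficients mod 3: 2·t ≡ 1 (mod 3).
    The inverse of 2 mod 3 is 2 (since 2·2 = 4 = 1·3 + 1), so t ≡ 2·1 = 2 ≡ 2 (mod 3).
    Then x = 36798 + 43472·2 = 123742, valid modulo lcm(43472, 3) = 130416: x ≡ 123742 (mod 130416).
Verify against each original: 123742 mod 19 = 14, 123742 mod 11 = 3, 123742 mod 16 = 14, 123742 mod 13 = 8, 123742 mod 3 = 1.

x ≡ 123742 (mod 130416).


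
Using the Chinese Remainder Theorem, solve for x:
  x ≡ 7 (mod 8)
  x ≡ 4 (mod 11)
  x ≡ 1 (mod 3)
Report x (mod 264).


Moduli 8, 11, 3 are pairwise coprime; by CRT there is a unique solution modulo M = 8 · 11 · 3 = 264.
Solve pairwise, accumulating the modulus:
  Start with x ≡ 7 (mod 8).
  Combine with x ≡ 4 (mod 11): since gcd(8, 11) = 1, we get a unique residue mod 88.
    Write x = 7 + 8·t and substitute into x ≡ 4 (mod 11): 8·t ≡ 4 − 7 = -3 (mod 11).
    Reduce coefficients mod 11: 8·t ≡ 8 (mod 11).
    The inverse of 8 mod 11 is 7 (since 8·7 = 56 = 5·11 + 1), so t ≡ 7·8 = 56 ≡ 1 (mod 11).
    Then x = 7 + 8·1 = 15, valid modulo lcm(8, 11) = 88: x ≡ 15 (mod 88).
  Combine with x ≡ 1 (mod 3): since gcd(88, 3) = 1, we get a unique residue mod 264.
    Write x = 15 + 88·t and substitute into x ≡ 1 (mod 3): 88·t ≡ 1 − 15 = -14 (mod 3).
    Reduce coefficients mod 3: 1·t ≡ 1 (mod 3).
    So t ≡ 1 (mod 3).
    Then x = 15 + 88·1 = 103, valid modulo lcm(88, 3) = 264: x ≡ 103 (mod 264).
Verify: 103 mod 8 = 7 ✓, 103 mod 11 = 4 ✓, 103 mod 3 = 1 ✓.

x ≡ 103 (mod 264).


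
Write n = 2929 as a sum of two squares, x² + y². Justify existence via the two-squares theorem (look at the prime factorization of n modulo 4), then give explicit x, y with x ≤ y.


Step 1: Factor n = 2929 = 29 · 101.
Step 2: Check the mod-4 condition on each prime factor: 29 ≡ 1 (mod 4), exponent 1; 101 ≡ 1 (mod 4), exponent 1.
All primes ≡ 3 (mod 4) appear to even exponent (or don't appear), so by the two-squares theorem n IS expressible as a sum of two squares.
Step 3: Build a representation. Here n = 29 · 101 is a product of primes ≡ 1 (mod 4). Each prime p ≡ 1 (mod 4) is itself a sum of two squares; find a² by testing p − a² for a perfect square:
  29: 29 − 1² = 28, 29 − 2² = 25 = 5² ⇒ 29 = 2² + 5².
  101: 101 − 1² = 100 = 10² ⇒ 101 = 1² + 10².
  Combine using the Brahmagupta–Fibonacci identity (a² + b²)(c² + d²) = (ac − bd)² + (ad + bc)² = (ac + bd)² + (ad − bc)²:
  29 · 101 = 2929: from (2² + 5²)(1² + 10²), take (2·1 − 5·10, 2·10 + 5·1) = (2 − 50, 20 + 5) = (-48, 25); dropping signs (only squares matter) gives (48, 25); check 48² + 25² = 2304 + 625 = 2929 ✓.
Step 4: Order so x ≤ y and verify: 25² + 48² = 625 + 2304 = 2929 = n. ✓

n = 2929 = 25² + 48² (one valid representation with x ≤ y).


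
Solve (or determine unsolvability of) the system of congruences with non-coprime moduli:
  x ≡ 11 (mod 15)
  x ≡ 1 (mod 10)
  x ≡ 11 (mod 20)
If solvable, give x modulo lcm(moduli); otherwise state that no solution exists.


Moduli 15, 10, 20 are not pairwise coprime, so CRT works modulo lcm(m_i) when all pairwise compatibility conditions hold.
Pairwise compatibility: gcd(m_i, m_j) must divide a_i - a_j for every pair.
Merge one congruence at a time:
  Start: x ≡ 11 (mod 15).
  Combine with x ≡ 1 (mod 10): gcd(15, 10) = 5; 1 - 11 = -10, which IS divisible by 5, so compatible.
    Write x = 11 + 15·t and substitute into x ≡ 1 (mod 10): 15·t ≡ 1 − 11 = -10 (mod 10).
    Divide the congruence (and modulus) by g = 5: 3·t ≡ -2 (mod 2).
    Reduce coefficients mod 2: 1·t ≡ 0 (mod 2).
    So t ≡ 0 (mod 2).
    Then x = 11 + 15·0 = 11, valid modulo lcm(15, 10) = 30: x ≡ 11 (mod 30).
  Combine with x ≡ 11 (mod 20): gcd(30, 20) = 10; 11 - 11 = 0, which IS divisible by 10, so compatible.
    Write x = 11 + 30·t and substitute into x ≡ 11 (mod 20): 30·t ≡ 11 − 11 = 0 (mod 20).
    Divide the congruence (and modulus) by g = 10: 3·t ≡ 0 (mod 2).
    Reduce coefficients mod 2: 1·t ≡ 0 (mod 2).
    So t ≡ 0 (mod 2).
    Then x = 11 + 30·0 = 11, valid modulo lcm(30, 20) = 60: x ≡ 11 (mod 60).
Verify: 11 mod 15 = 11, 11 mod 10 = 1, 11 mod 20 = 11.

x ≡ 11 (mod 60).


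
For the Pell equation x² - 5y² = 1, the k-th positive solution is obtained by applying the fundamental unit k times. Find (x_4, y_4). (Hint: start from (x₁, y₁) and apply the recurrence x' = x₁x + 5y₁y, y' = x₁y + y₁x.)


Step 1: Find the fundamental solution (x₁, y₁) of x² - 5y² = 1.
  Expand √5 as a continued fraction. a₀ = ⌊√5⌋ = 2; iterate m_{k+1} = d_k·a_k − m_k, d_{k+1} = (5 − m_{k+1}²)/d_k, a_{k+1} = ⌊(a₀ + m_{k+1})/d_{k+1}⌋ (starting m₀ = 0, d₀ = 1), with convergents p_k = a_k·p_{k-1} + p_{k-2}, q_k = a_k·q_{k-1} + q_{k-2} (p₋₁ = 1, q₋₁ = 0):
  k = 0: a₀ = 2; p₀/q₀ = 2/1; p₀² − 5·q₀² = 4 − 5 = -1.
  k = 1: m = 2, d = 1, a = ⌊(2 + 2)/1⌋ = 4; p/q = (4·2 + 1)/(4·1 + 0) = 9/4; p² − 5·q² = 81 − 80 = 1.
  The first convergent with p² − 5·q² = 1 gives the fundamental solution (x₁, y₁) = (9, 4).
Step 2: Apply the recurrence (x_{n+1}, y_{n+1}) = (x₁x_n + 5y₁y_n, x₁y_n + y₁x_n) repeatedly.
  From (x_1, y_1) = (9, 4): x_2 = 9·9 + 5·4·4 = 161; y_2 = 9·4 + 4·9 = 72.
  From (x_2, y_2) = (161, 72): x_3 = 9·161 + 5·4·72 = 2889; y_3 = 9·72 + 4·161 = 1292.
  From (x_3, y_3) = (2889, 1292): x_4 = 9·2889 + 5·4·1292 = 51841; y_4 = 9·1292 + 4·2889 = 23184.
Step 3: Verify x_4² - 5·y_4² = 2687489281 - 2687489280 = 1 (should be 1). ✓

(x_1, y_1) = (9, 4); (x_4, y_4) = (51841, 23184).


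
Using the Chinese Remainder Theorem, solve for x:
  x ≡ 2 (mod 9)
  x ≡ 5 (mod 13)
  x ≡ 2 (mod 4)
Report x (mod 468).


Moduli 9, 13, 4 are pairwise coprime; by CRT there is a unique solution modulo M = 9 · 13 · 4 = 468.
Solve pairwise, accumulating the modulus:
  Start with x ≡ 2 (mod 9).
  Combine with x ≡ 5 (mod 13): since gcd(9, 13) = 1, we get a unique residue mod 117.
    Write x = 2 + 9·t and substitute into x ≡ 5 (mod 13): 9·t ≡ 5 − 2 = 3 (mod 13).
    The inverse of 9 mod 13 is 3 (since 9·3 = 27 = 2·13 + 1), so t ≡ 3·3 = 9 ≡ 9 (mod 13).
    Then x = 2 + 9·9 = 83, valid modulo lcm(9, 13) = 117: x ≡ 83 (mod 117).
  Combine with x ≡ 2 (mod 4): since gcd(117, 4) = 1, we get a unique residue mod 468.
    Write x = 83 + 117·t and substitute into x ≡ 2 (mod 4): 117·t ≡ 2 − 83 = -81 (mod 4).
    Reduce coefficients mod 4: 1·t ≡ 3 (mod 4).
    So t ≡ 3 (mod 4).
    Then x = 83 + 117·3 = 434, valid modulo lcm(117, 4) = 468: x ≡ 434 (mod 468).
Verify: 434 mod 9 = 2 ✓, 434 mod 13 = 5 ✓, 434 mod 4 = 2 ✓.

x ≡ 434 (mod 468).


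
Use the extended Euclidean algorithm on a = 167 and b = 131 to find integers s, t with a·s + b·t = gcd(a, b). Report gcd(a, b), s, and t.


Euclidean algorithm on (167, 131) — divide until remainder is 0:
  167 = 1 · 131 + 36
  131 = 3 · 36 + 23
  36 = 1 · 23 + 13
  23 = 1 · 13 + 10
  13 = 1 · 10 + 3
  10 = 3 · 3 + 1
  3 = 3 · 1 + 0
gcd(167, 131) = 1.
Track Bezout coefficients alongside the remainders: start with r₀ = 167 = a·1 + b·0 (s = 1, t = 0) and r₁ = 131 = a·0 + b·1 (s = 0, t = 1); each new remainder r_{k+1} = r_{k-1} − q_k·r_k inherits s_{k+1} = s_{k-1} − q_k·s_k, t_{k+1} = t_{k-1} − q_k·t_k, so r_k = a·s_k + b·t_k at every step:
  q = 1: r = 36, s = 1 − 1·0 = 1, t = 0 − 1·1 = -1  (check: 167·1 + 131·(-1) = 36)
  q = 3: r = 23, s = 0 − 3·1 = -3, t = 1 − 3·(-1) = 4  (check: 167·(-3) + 131·4 = 23)
  q = 1: r = 13, s = 1 − 1·(-3) = 4, t = -1 − 1·4 = -5  (check: 167·4 + 131·(-5) = 13)
  q = 1: r = 10, s = -3 − 1·4 = -7, t = 4 − 1·(-5) = 9  (check: 167·(-7) + 131·9 = 10)
  q = 1: r = 3, s = 4 − 1·(-7) = 11, t = -5 − 1·9 = -14  (check: 167·11 + 131·(-14) = 3)
  q = 3: r = 1, s = -7 − 3·11 = -40, t = 9 − 3·(-14) = 51  (check: 167·(-40) + 131·51 = 1)
The row with r = 1 (the gcd) gives the Bezout coefficients s = -40, t = 51.
Result: 167 · (-40) + 131 · (51) = 1.

gcd(167, 131) = 1; s = -40, t = 51 (check: 167·(-40) + 131·51 = 1).


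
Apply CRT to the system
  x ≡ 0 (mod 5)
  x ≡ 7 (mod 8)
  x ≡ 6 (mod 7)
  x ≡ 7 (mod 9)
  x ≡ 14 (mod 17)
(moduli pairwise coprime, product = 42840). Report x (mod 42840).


Product of moduli M = 5 · 8 · 7 · 9 · 17 = 42840.
Merge one congruence at a time:
  Start: x ≡ 0 (mod 5).
  Combine with x ≡ 7 (mod 8); new modulus lcm = 40.
    Write x = 0 + 5·t and substitute into x ≡ 7 (mod 8): 5·t ≡ 7 − 0 = 7 (mod 8).
    The inverse of 5 mod 8 is 5 (since 5·5 = 25 = 3·8 + 1), so t ≡ 5·7 = 35 ≡ 3 (mod 8).
    Then x = 0 + 5·3 = 15, valid modulo lcm(5, 8) = 40: x ≡ 15 (mod 40).
  Combine with x ≡ 6 (mod 7); new modulus lcm = 280.
    Write x = 15 + 40·t and substitute into x ≡ 6 (mod 7): 40·t ≡ 6 − 15 = -9 (mod 7).
    Reduce coefficients mod 7: 5·t ≡ 5 (mod 7).
    The inverse of 5 mod 7 is 3 (since 5·3 = 15 = 2·7 + 1), so t ≡ 3·5 = 15 ≡ 1 (mod 7).
    Then x = 15 + 40·1 = 55, valid modulo lcm(40, 7) = 280: x ≡ 55 (mod 280).
  Combine with x ≡ 7 (mod 9); new modulus lcm = 2520.
    Write x = 55 + 280·t and substitute into x ≡ 7 (mod 9): 280·t ≡ 7 − 55 = -48 (mod 9).
    Reduce coefficients mod 9: 1·t ≡ 6 (mod 9).
    So t ≡ 6 (mod 9).
    Then x = 55 + 280·6 = 1735, valid modulo lcm(280, 9) = 2520: x ≡ 1735 (mod 2520).
  Combine with x ≡ 14 (mod 17); new modulus lcm = 42840.
    Write x = 1735 + 2520·t and substitute into x ≡ 14 (mod 17): 2520·t ≡ 14 − 1735 = -1721 (mod 17).
    Reduce coefficients mod 17: 4·t ≡ 13 (mod 17).
    The inverse of 4 mod 17 is 13 (since 4·13 = 52 = 3·17 + 1), so t ≡ 13·13 = 169 ≡ 16 (mod 17).
    Then x = 1735 + 2520·16 = 42055, valid modulo lcm(2520, 17) = 42840: x ≡ 42055 (mod 42840).
Verify against each original: 42055 mod 5 = 0, 42055 mod 8 = 7, 42055 mod 7 = 6, 42055 mod 9 = 7, 42055 mod 17 = 14.

x ≡ 42055 (mod 42840).


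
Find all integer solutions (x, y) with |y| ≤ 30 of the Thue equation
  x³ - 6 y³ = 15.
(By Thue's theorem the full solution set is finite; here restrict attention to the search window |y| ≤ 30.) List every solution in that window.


The equation is x³ - 6y³ = 15. For fixed y, x³ = 6·y³ + 15, so a solution requires the RHS to be a perfect cube.
Strategy: iterate y from -30 to 30, compute RHS = 6·y³ + 15, and check whether it is a (positive or negative) perfect cube.
Check small values of y:
  y = 0: RHS = 15 is not a perfect cube.
  y = 1: RHS = 21 is not a perfect cube.
  y = -1: RHS = 9 is not a perfect cube.
  y = 2: RHS = 63 is not a perfect cube.
  y = -2: RHS = -33 is not a perfect cube.
  y = 3: RHS = 177 is not a perfect cube.
  y = -3: RHS = -147 is not a perfect cube.
Continuing the search up to |y| = 30 finds no solutions either.
No (x, y) in the scanned range satisfies the equation.

No integer solutions with |y| ≤ 30.


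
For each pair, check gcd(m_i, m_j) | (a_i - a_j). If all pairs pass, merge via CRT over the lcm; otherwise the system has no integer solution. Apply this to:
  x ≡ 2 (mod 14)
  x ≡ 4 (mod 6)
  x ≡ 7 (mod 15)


Moduli 14, 6, 15 are not pairwise coprime, so CRT works modulo lcm(m_i) when all pairwise compatibility conditions hold.
Pairwise compatibility: gcd(m_i, m_j) must divide a_i - a_j for every pair.
Merge one congruence at a time:
  Start: x ≡ 2 (mod 14).
  Combine with x ≡ 4 (mod 6): gcd(14, 6) = 2; 4 - 2 = 2, which IS divisible by 2, so compatible.
    Write x = 2 + 14·t and substitute into x ≡ 4 (mod 6): 14·t ≡ 4 − 2 = 2 (mod 6).
    Divide the congruence (and modulus) by g = 2: 7·t ≡ 1 (mod 3).
    Reduce coefficients mod 3: 1·t ≡ 1 (mod 3).
    So t ≡ 1 (mod 3).
    Then x = 2 + 14·1 = 16, valid modulo lcm(14, 6) = 42: x ≡ 16 (mod 42).
  Combine with x ≡ 7 (mod 15): gcd(42, 15) = 3; 7 - 16 = -9, which IS divisible by 3, so compatible.
    Write x = 16 + 42·t and substitute into x ≡ 7 (mod 15): 42·t ≡ 7 − 16 = -9 (mod 15).
    Divide the congruence (and modulus) by g = 3: 14·t ≡ -3 (mod 5).
    Reduce coefficients mod 5: 4·t ≡ 2 (mod 5).
    The inverse of 4 mod 5 is 4 (since 4·4 = 16 = 3·5 + 1), so t ≡ 4·2 = 8 ≡ 3 (mod 5).
    Then x = 16 + 42·3 = 142, valid modulo lcm(42, 15) = 210: x ≡ 142 (mod 210).
Verify: 142 mod 14 = 2, 142 mod 6 = 4, 142 mod 15 = 7.

x ≡ 142 (mod 210).


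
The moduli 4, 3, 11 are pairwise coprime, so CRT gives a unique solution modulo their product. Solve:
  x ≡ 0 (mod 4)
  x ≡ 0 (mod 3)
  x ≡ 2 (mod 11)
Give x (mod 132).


Moduli 4, 3, 11 are pairwise coprime; by CRT there is a unique solution modulo M = 4 · 3 · 11 = 132.
Solve pairwise, accumulating the modulus:
  Start with x ≡ 0 (mod 4).
  Combine with x ≡ 0 (mod 3): since gcd(4, 3) = 1, we get a unique residue mod 12.
    Write x = 0 + 4·t and substitute into x ≡ 0 (mod 3): 4·t ≡ 0 − 0 = 0 (mod 3).
    Reduce coefficients mod 3: 1·t ≡ 0 (mod 3).
    So t ≡ 0 (mod 3).
    Then x = 0 + 4·0 = 0, valid modulo lcm(4, 3) = 12: x ≡ 0 (mod 12).
  Combine with x ≡ 2 (mod 11): since gcd(12, 11) = 1, we get a unique residue mod 132.
    Write x = 0 + 12·t and substitute into x ≡ 2 (mod 11): 12·t ≡ 2 − 0 = 2 (mod 11).
    Reduce coefficients mod 11: 1·t ≡ 2 (mod 11).
    So t ≡ 2 (mod 11).
    Then x = 0 + 12·2 = 24, valid modulo lcm(12, 11) = 132: x ≡ 24 (mod 132).
Verify: 24 mod 4 = 0 ✓, 24 mod 3 = 0 ✓, 24 mod 11 = 2 ✓.

x ≡ 24 (mod 132).


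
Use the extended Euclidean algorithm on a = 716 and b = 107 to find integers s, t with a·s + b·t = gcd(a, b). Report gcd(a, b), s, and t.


Euclidean algorithm on (716, 107) — divide until remainder is 0:
  716 = 6 · 107 + 74
  107 = 1 · 74 + 33
  74 = 2 · 33 + 8
  33 = 4 · 8 + 1
  8 = 8 · 1 + 0
gcd(716, 107) = 1.
Track Bezout coefficients alongside the remainders: start with r₀ = 716 = a·1 + b·0 (s = 1, t = 0) and r₁ = 107 = a·0 + b·1 (s = 0, t = 1); each new remainder r_{k+1} = r_{k-1} − q_k·r_k inherits s_{k+1} = s_{k-1} − q_k·s_k, t_{k+1} = t_{k-1} − q_k·t_k, so r_k = a·s_k + b·t_k at every step:
  q = 6: r = 74, s = 1 − 6·0 = 1, t = 0 − 6·1 = -6  (check: 716·1 + 107·(-6) = 74)
  q = 1: r = 33, s = 0 − 1·1 = -1, t = 1 − 1·(-6) = 7  (check: 716·(-1) + 107·7 = 33)
  q = 2: r = 8, s = 1 − 2·(-1) = 3, t = -6 − 2·7 = -20  (check: 716·3 + 107·(-20) = 8)
  q = 4: r = 1, s = -1 − 4·3 = -13, t = 7 − 4·(-20) = 87  (check: 716·(-13) + 107·87 = 1)
The row with r = 1 (the gcd) gives the Bezout coefficients s = -13, t = 87.
Result: 716 · (-13) + 107 · (87) = 1.

gcd(716, 107) = 1; s = -13, t = 87 (check: 716·(-13) + 107·87 = 1).


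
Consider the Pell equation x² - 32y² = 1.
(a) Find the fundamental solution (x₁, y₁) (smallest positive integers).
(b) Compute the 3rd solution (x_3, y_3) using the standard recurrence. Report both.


Step 1: Find the fundamental solution (x₁, y₁) of x² - 32y² = 1.
  Expand √32 as a continued fraction. a₀ = ⌊√32⌋ = 5; iterate m_{k+1} = d_k·a_k − m_k, d_{k+1} = (32 − m_{k+1}²)/d_k, a_{k+1} = ⌊(a₀ + m_{k+1})/d_{k+1}⌋ (starting m₀ = 0, d₀ = 1), with convergents p_k = a_k·p_{k-1} + p_{k-2}, q_k = a_k·q_{k-1} + q_{k-2} (p₋₁ = 1, q₋₁ = 0):
  k = 0: a₀ = 5; p₀/q₀ = 5/1; p₀² − 32·q₀² = 25 − 32 = -7.
  k = 1: m = 5, d = 7, a = ⌊(5 + 5)/7⌋ = 1; p/q = (1·5 + 1)/(1·1 + 0) = 6/1; p² − 32·q² = 36 − 32 = 4.
  k = 2: m = 2, d = 4, a = ⌊(5 + 2)/4⌋ = 1; p/q = (1·6 + 5)/(1·1 + 1) = 11/2; p² − 32·q² = 121 − 128 = -7.
  k = 3: m = 2, d = 7, a = ⌊(5 + 2)/7⌋ = 1; p/q = (1·11 + 6)/(1·2 + 1) = 17/3; p² − 32·q² = 289 − 288 = 1.
  The first convergent with p² − 32·q² = 1 gives the fundamental solution (x₁, y₁) = (17, 3).
Step 2: Apply the recurrence (x_{n+1}, y_{n+1}) = (x₁x_n + 32y₁y_n, x₁y_n + y₁x_n) repeatedly.
  From (x_1, y_1) = (17, 3): x_2 = 17·17 + 32·3·3 = 577; y_2 = 17·3 + 3·17 = 102.
  From (x_2, y_2) = (577, 102): x_3 = 17·577 + 32·3·102 = 19601; y_3 = 17·102 + 3·577 = 3465.
Step 3: Verify x_3² - 32·y_3² = 384199201 - 384199200 = 1 (should be 1). ✓

(x_1, y_1) = (17, 3); (x_3, y_3) = (19601, 3465).


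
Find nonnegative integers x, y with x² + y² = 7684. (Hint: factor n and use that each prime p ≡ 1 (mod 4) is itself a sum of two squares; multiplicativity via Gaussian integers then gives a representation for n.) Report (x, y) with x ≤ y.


Step 1: Factor n = 7684 = 2^2 · 17 · 113.
Step 2: Check the mod-4 condition on each prime factor: 2 = 2 (special); 17 ≡ 1 (mod 4), exponent 1; 113 ≡ 1 (mod 4), exponent 1.
All primes ≡ 3 (mod 4) appear to even exponent (or don't appear), so by the two-squares theorem n IS expressible as a sum of two squares.
Step 3: Build a representation. Group n = k² · m with k = 2 and m = 17 · 113 = 1921 (a product of primes ≡ 1 (mod 4)); a representation of m scales to one of n via (k·x)² + (k·y)² = k²(x² + y²). Each prime p ≡ 1 (mod 4) is itself a sum of two squares; find a² by testing p − a² for a perfect square:
  17: 17 − 1² = 16 = 4² ⇒ 17 = 1² + 4².
  113: 113 − 1² = 112, 113 − 2² = 109, 113 − 3² = 104, 113 − 4² = 97, 113 − 5² = 88, 113 − 6² = 77, 113 − 7² = 64 = 8² ⇒ 113 = 7² + 8².
  Combine using the Brahmagupta–Fibonacci identity (a² + b²)(c² + d²) = (ac − bd)² + (ad + bc)² = (ac + bd)² + (ad − bc)²:
  17 · 113 = 1921: from (1² + 4²)(7² + 8²), take (1·7 − 4·8, 1·8 + 4·7) = (7 − 32, 8 + 28) = (-25, 36); dropping signs (only squares matter) gives (25, 36); check 25² + 36² = 625 + 1296 = 1921 ✓.
  Scale by k = 2: (2·25, 2·36) = (50, 72).
Step 4: Order so x ≤ y and verify: 50² + 72² = 2500 + 5184 = 7684 = n. ✓

n = 7684 = 50² + 72² (one valid representation with x ≤ y).


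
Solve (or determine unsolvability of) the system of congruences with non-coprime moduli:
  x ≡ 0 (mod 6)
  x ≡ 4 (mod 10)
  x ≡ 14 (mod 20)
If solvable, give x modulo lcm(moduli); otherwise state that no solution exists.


Moduli 6, 10, 20 are not pairwise coprime, so CRT works modulo lcm(m_i) when all pairwise compatibility conditions hold.
Pairwise compatibility: gcd(m_i, m_j) must divide a_i - a_j for every pair.
Merge one congruence at a time:
  Start: x ≡ 0 (mod 6).
  Combine with x ≡ 4 (mod 10): gcd(6, 10) = 2; 4 - 0 = 4, which IS divisible by 2, so compatible.
    Write x = 0 + 6·t and substitute into x ≡ 4 (mod 10): 6·t ≡ 4 − 0 = 4 (mod 10).
    Divide the congruence (and modulus) by g = 2: 3·t ≡ 2 (mod 5).
    The inverse of 3 mod 5 is 2 (since 3·2 = 6 = 1·5 + 1), so t ≡ 2·2 = 4 ≡ 4 (mod 5).
    Then x = 0 + 6·4 = 24, valid modulo lcm(6, 10) = 30: x ≡ 24 (mod 30).
  Combine with x ≡ 14 (mod 20): gcd(30, 20) = 10; 14 - 24 = -10, which IS divisible by 10, so compatible.
    Write x = 24 + 30·t and substitute into x ≡ 14 (mod 20): 30·t ≡ 14 − 24 = -10 (mod 20).
    Divide the congruence (and modulus) by g = 10: 3·t ≡ -1 (mod 2).
    Reduce coefficients mod 2: 1·t ≡ 1 (mod 2).
    So t ≡ 1 (mod 2).
    Then x = 24 + 30·1 = 54, valid modulo lcm(30, 20) = 60: x ≡ 54 (mod 60).
Verify: 54 mod 6 = 0, 54 mod 10 = 4, 54 mod 20 = 14.

x ≡ 54 (mod 60).
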